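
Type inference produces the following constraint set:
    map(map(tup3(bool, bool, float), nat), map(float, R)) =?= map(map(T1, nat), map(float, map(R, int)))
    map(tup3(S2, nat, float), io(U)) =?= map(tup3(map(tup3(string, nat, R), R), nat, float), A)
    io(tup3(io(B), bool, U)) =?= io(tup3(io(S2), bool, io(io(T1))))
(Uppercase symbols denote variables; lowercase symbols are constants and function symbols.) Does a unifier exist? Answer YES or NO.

NO

Decompose map/2: map(tup3(bool, bool, float), nat) =?= map(T1, nat),  map(float, R) =?= map(float, map(R, int)).
Decompose map/2: tup3(bool, bool, float) =?= T1,  nat =?= nat.
Bind T1 := tup3(bool, bool, float); substituting into the one remaining equation that mentions T1 gives: io(tup3(io(B), bool, U)) =?= io(tup3(io(S2), bool, io(io(tup3(bool, bool, float))))).
Delete trivial equation nat =?= nat.
Decompose map/2: float =?= float,  R =?= map(R, int).
Delete trivial equation float =?= float.
Occurs check fails: R occurs in map(R, int); the equation R =?= map(R, int) has no finite solution.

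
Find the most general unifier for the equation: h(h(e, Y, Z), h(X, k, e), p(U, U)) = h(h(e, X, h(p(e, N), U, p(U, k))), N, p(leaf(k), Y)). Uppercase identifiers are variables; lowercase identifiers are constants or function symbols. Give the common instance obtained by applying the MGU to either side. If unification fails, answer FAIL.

h(h(e, leaf(k), h(p(e, h(leaf(k), k, e)), leaf(k), p(leaf(k), k))), h(leaf(k), k, e), p(leaf(k), leaf(k)))

Decompose h/3: h(e, Y, Z) = h(e, X, h(p(e, N), U, p(U, k))),  h(X, k, e) = N,  p(U, U) = p(leaf(k), Y).
Decompose h/3: e = e,  Y = X,  Z = h(p(e, N), U, p(U, k)).
Delete trivial equation e = e.
Bind Y := X; substituting into the one remaining equation that mentions Y gives: p(U, U) = p(leaf(k), X).
Bind Z := h(p(e, N), U, p(U, k)); no other remaining equation mentions Z.
Bind N := h(X, k, e); no other remaining equation mentions N. Substituting into the earlier binding gives Z := h(p(e, h(X, k, e)), U, p(U, k)).
Decompose p/2: U = leaf(k),  U = X.
Bind U := leaf(k); substituting into the remaining equation gives: leaf(k) = X. Substituting into the earlier binding gives Z := h(p(e, h(X, k, e)), leaf(k), p(leaf(k), k)).
Bind X := leaf(k). Substituting into the earlier bindings gives Y := leaf(k), Z := h(p(e, h(leaf(k), k, e)), leaf(k), p(leaf(k), k)), N := h(leaf(k), k, e).
Applying the MGU to either side gives h(h(e, leaf(k), h(p(e, h(leaf(k), k, e)), leaf(k), p(leaf(k), k))), h(leaf(k), k, e), p(leaf(k), leaf(k))).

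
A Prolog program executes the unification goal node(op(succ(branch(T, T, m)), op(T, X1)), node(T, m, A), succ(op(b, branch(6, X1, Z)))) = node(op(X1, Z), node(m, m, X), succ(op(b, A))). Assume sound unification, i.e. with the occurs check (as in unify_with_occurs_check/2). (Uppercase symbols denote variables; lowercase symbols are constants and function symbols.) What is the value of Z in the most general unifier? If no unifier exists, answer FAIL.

op(m, succ(branch(m, m, m)))

Decompose node/3: op(succ(branch(T, T, m)), op(T, X1)) = op(X1, Z),  node(T, m, A) = node(m, m, X),  succ(op(b, branch(6, X1, Z))) = succ(op(b, A)).
Decompose op/2: succ(branch(T, T, m)) = X1,  op(T, X1) = Z.
Bind X1 := succ(branch(T, T, m)); substituting into the 2 remaining equations that mention X1 gives: op(T, succ(branch(T, T, m))) = Z,  succ(op(b, branch(6, succ(branch(T, T, m)), Z))) = succ(op(b, A)).
Bind Z := op(T, succ(branch(T, T, m))); substituting into the one remaining equation that mentions Z gives: succ(op(b, branch(6, succ(branch(T, T, m)), op(T, succ(branch(T, T, m)))))) = succ(op(b, A)).
Decompose node/3: T = m,  m = m,  A = X.
Bind T := m; substituting into the one remaining equation that mentions T gives: succ(op(b, branch(6, succ(branch(m, m, m)), op(m, succ(branch(m, m, m)))))) = succ(op(b, A)). Substituting into the earlier bindings gives X1 := succ(branch(m, m, m)), Z := op(m, succ(branch(m, m, m))).
Delete trivial equation m = m.
Bind A := X; substituting into the remaining equation gives: succ(op(b, branch(6, succ(branch(m, m, m)), op(m, succ(branch(m, m, m)))))) = succ(op(b, X)).
Decompose succ/1: op(b, branch(6, succ(branch(m, m, m)), op(m, succ(branch(m, m, m))))) = op(b, X).
Decompose op/2: b = b,  branch(6, succ(branch(m, m, m)), op(m, succ(branch(m, m, m)))) = X.
Delete trivial equation b = b.
Bind X := branch(6, succ(branch(m, m, m)), op(m, succ(branch(m, m, m)))). Substituting into the earlier binding gives A := branch(6, succ(branch(m, m, m)), op(m, succ(branch(m, m, m)))).
MGU = { X1 -> succ(branch(m, m, m)), Z -> op(m, succ(branch(m, m, m))), T -> m, A -> branch(6, succ(branch(m, m, m)), op(m, succ(branch(m, m, m)))), X -> branch(6, succ(branch(m, m, m)), op(m, succ(branch(m, m, m)))) }, so Z -> op(m, succ(branch(m, m, m))).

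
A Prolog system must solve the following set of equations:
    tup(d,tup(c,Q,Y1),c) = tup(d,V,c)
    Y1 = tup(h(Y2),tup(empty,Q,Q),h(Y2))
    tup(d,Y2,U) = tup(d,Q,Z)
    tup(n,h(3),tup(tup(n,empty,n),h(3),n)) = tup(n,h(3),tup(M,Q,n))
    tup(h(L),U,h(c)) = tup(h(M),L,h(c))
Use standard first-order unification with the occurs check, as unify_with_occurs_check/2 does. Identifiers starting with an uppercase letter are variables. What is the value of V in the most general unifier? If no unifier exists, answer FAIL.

tup(c,h(3),tup(h(h(3)),tup(empty,h(3),h(3)),h(h(3))))

Decompose tup/3: d = d,  tup(c,Q,Y1) = V,  c = c.
Delete trivial equation d = d.
Bind V := tup(c,Q,Y1); no other remaining equation mentions V.
Delete trivial equation c = c.
Bind Y1 := tup(h(Y2),tup(empty,Q,Q),h(Y2)); no other remaining equation mentions Y1. Substituting into the earlier binding gives V := tup(c,Q,tup(h(Y2),tup(empty,Q,Q),h(Y2))).
Decompose tup/3: d = d,  Y2 = Q,  U = Z.
Delete trivial equation d = d.
Bind Y2 := Q; no other remaining equation mentions Y2. Substituting into the earlier bindings gives V := tup(c,Q,tup(h(Q),tup(empty,Q,Q),h(Q))), Y1 := tup(h(Q),tup(empty,Q,Q),h(Q)).
Bind U := Z; substituting into the one remaining equation that mentions U gives: tup(h(L),Z,h(c)) = tup(h(M),L,h(c)).
Decompose tup/3: n = n,  h(3) = h(3),  tup(tup(n,empty,n),h(3),n) = tup(M,Q,n).
Delete trivial equation n = n.
Delete trivial equation h(3) = h(3).
Decompose tup/3: tup(n,empty,n) = M,  h(3) = Q,  n = n.
Bind M := tup(n,empty,n); substituting into the one remaining equation that mentions M gives: tup(h(L),Z,h(c)) = tup(h(tup(n,empty,n)),L,h(c)).
Bind Q := h(3); no other remaining equation mentions Q. Substituting into the earlier bindings gives V := tup(c,h(3),tup(h(h(3)),tup(empty,h(3),h(3)),h(h(3)))), Y1 := tup(h(h(3)),tup(empty,h(3),h(3)),h(h(3))), Y2 := h(3).
Delete trivial equation n = n.
Decompose tup/3: h(L) = h(tup(n,empty,n)),  Z = L,  h(c) = h(c).
Decompose h/1: L = tup(n,empty,n).
Bind L := tup(n,empty,n); substituting into the one remaining equation that mentions L gives: Z = tup(n,empty,n).
Bind Z := tup(n,empty,n); no other remaining equation mentions Z. Substituting into the earlier binding gives U := tup(n,empty,n).
Delete trivial equation h(c) = h(c).
MGU = { V -> tup(c,h(3),tup(h(h(3)),tup(empty,h(3),h(3)),h(h(3)))), Y1 -> tup(h(h(3)),tup(empty,h(3),h(3)),h(h(3))), Y2 -> h(3), U -> tup(n,empty,n), M -> tup(n,empty,n), Q -> h(3), L -> tup(n,empty,n), Z -> tup(n,empty,n) }, so V -> tup(c,h(3),tup(h(h(3)),tup(empty,h(3),h(3)),h(h(3)))).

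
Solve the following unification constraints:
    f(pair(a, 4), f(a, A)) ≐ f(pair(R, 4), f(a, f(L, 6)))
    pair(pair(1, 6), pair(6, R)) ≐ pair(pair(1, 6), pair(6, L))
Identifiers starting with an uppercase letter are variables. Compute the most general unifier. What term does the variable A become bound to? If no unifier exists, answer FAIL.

Decompose f/2: pair(a, 4) ≐ pair(R, 4),  f(a, A) ≐ f(a, f(L, 6)).
Decompose pair/2: a ≐ R,  4 ≐ 4.
Bind R := a; substituting into the one remaining equation that mentions R gives: pair(pair(1, 6), pair(6, a)) ≐ pair(pair(1, 6), pair(6, L)).
Delete trivial equation 4 ≐ 4.
Decompose f/2: a ≐ a,  A ≐ f(L, 6).
Delete trivial equation a ≐ a.
Bind A := f(L, 6); no other remaining equation mentions A.
Decompose pair/2: pair(1, 6) ≐ pair(1, 6),  pair(6, a) ≐ pair(6, L).
Delete trivial equation pair(1, 6) ≐ pair(1, 6).
Decompose pair/2: 6 ≐ 6,  a ≐ L.
Delete trivial equation 6 ≐ 6.
Bind L := a. Substituting into the earlier binding gives A := f(a, 6).
MGU = { R -> a, A -> f(a, 6), L -> a }, so A -> f(a, 6).

f(a, 6)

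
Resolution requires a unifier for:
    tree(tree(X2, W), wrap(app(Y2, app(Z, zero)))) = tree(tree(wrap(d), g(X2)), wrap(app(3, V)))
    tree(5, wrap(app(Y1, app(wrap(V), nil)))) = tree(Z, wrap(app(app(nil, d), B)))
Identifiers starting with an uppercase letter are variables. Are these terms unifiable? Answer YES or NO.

Decompose tree/2: tree(X2, W) = tree(wrap(d), g(X2)),  wrap(app(Y2, app(Z, zero))) = wrap(app(3, V)).
Decompose tree/2: X2 = wrap(d),  W = g(X2).
Bind X2 := wrap(d); substituting into the one remaining equation that mentions X2 gives: W = g(wrap(d)).
Bind W := g(wrap(d)); no other remaining equation mentions W.
Decompose wrap/1: app(Y2, app(Z, zero)) = app(3, V).
Decompose app/2: Y2 = 3,  app(Z, zero) = V.
Bind Y2 := 3; no other remaining equation mentions Y2.
Bind V := app(Z, zero); substituting into the remaining equation gives: tree(5, wrap(app(Y1, app(wrap(app(Z, zero)), nil)))) = tree(Z, wrap(app(app(nil, d), B))).
Decompose tree/2: 5 = Z,  wrap(app(Y1, app(wrap(app(Z, zero)), nil))) = wrap(app(app(nil, d), B)).
Bind Z := 5; substituting into the remaining equation gives: wrap(app(Y1, app(wrap(app(5, zero)), nil))) = wrap(app(app(nil, d), B)). Substituting into the earlier binding gives V := app(5, zero).
Decompose wrap/1: app(Y1, app(wrap(app(5, zero)), nil)) = app(app(nil, d), B).
Decompose app/2: Y1 = app(nil, d),  app(wrap(app(5, zero)), nil) = B.
Bind Y1 := app(nil, d); no other remaining equation mentions Y1.
Bind B := app(wrap(app(5, zero)), nil).
No equations remain and no clash or occurs-check failure arose, so a unifier exists.

YES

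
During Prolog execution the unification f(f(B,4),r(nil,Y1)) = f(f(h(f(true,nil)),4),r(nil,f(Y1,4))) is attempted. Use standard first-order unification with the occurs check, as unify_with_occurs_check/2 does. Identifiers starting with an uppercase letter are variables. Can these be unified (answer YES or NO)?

Decompose f/2: f(B,4) = f(h(f(true,nil)),4),  r(nil,Y1) = r(nil,f(Y1,4)).
Decompose f/2: B = h(f(true,nil)),  4 = 4.
Bind B := h(f(true,nil)); no other remaining equation mentions B.
Delete trivial equation 4 = 4.
Decompose r/2: nil = nil,  Y1 = f(Y1,4).
Delete trivial equation nil = nil.
Occurs check fails: Y1 occurs in f(Y1,4); the equation Y1 = f(Y1,4) has no finite solution.

NO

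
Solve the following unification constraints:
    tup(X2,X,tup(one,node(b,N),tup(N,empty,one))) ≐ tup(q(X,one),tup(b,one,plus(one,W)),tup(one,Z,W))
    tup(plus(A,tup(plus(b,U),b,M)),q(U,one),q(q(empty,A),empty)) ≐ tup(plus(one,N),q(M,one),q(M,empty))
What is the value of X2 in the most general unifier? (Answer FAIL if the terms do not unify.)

Decompose tup/3: X2 ≐ q(X,one),  X ≐ tup(b,one,plus(one,W)),  tup(one,node(b,N),tup(N,empty,one)) ≐ tup(one,Z,W).
Bind X2 := q(X,one); no other remaining equation mentions X2.
Bind X := tup(b,one,plus(one,W)); no other remaining equation mentions X. Substituting into the earlier binding gives X2 := q(tup(b,one,plus(one,W)),one).
Decompose tup/3: one ≐ one,  node(b,N) ≐ Z,  tup(N,empty,one) ≐ W.
Delete trivial equation one ≐ one.
Bind Z := node(b,N); no other remaining equation mentions Z.
Bind W := tup(N,empty,one); no other remaining equation mentions W. Substituting into the earlier bindings gives X2 := q(tup(b,one,plus(one,tup(N,empty,one))),one), X := tup(b,one,plus(one,tup(N,empty,one))).
Decompose tup/3: plus(A,tup(plus(b,U),b,M)) ≐ plus(one,N),  q(U,one) ≐ q(M,one),  q(q(empty,A),empty) ≐ q(M,empty).
Decompose plus/2: A ≐ one,  tup(plus(b,U),b,M) ≐ N.
Bind A := one; substituting into the one remaining equation that mentions A gives: q(q(empty,one),empty) ≐ q(M,empty).
Bind N := tup(plus(b,U),b,M); no other remaining equation mentions N. Substituting into the earlier bindings gives X2 := q(tup(b,one,plus(one,tup(tup(plus(b,U),b,M),empty,one))),one), X := tup(b,one,plus(one,tup(tup(plus(b,U),b,M),empty,one))), Z := node(b,tup(plus(b,U),b,M)), W := tup(tup(plus(b,U),b,M),empty,one).
Decompose q/2: U ≐ M,  one ≐ one.
Bind U := M; no other remaining equation mentions U. Substituting into the earlier bindings gives X2 := q(tup(b,one,plus(one,tup(tup(plus(b,M),b,M),empty,one))),one), X := tup(b,one,plus(one,tup(tup(plus(b,M),b,M),empty,one))), Z := node(b,tup(plus(b,M),b,M)), W := tup(tup(plus(b,M),b,M),empty,one), N := tup(plus(b,M),b,M).
Delete trivial equation one ≐ one.
Decompose q/2: q(empty,one) ≐ M,  empty ≐ empty.
Bind M := q(empty,one); no other remaining equation mentions M. Substituting into the earlier bindings gives X2 := q(tup(b,one,plus(one,tup(tup(plus(b,q(empty,one)),b,q(empty,one)),empty,one))),one), X := tup(b,one,plus(one,tup(tup(plus(b,q(empty,one)),b,q(empty,one)),empty,one))), Z := node(b,tup(plus(b,q(empty,one)),b,q(empty,one))), W := tup(tup(plus(b,q(empty,one)),b,q(empty,one)),empty,one), N := tup(plus(b,q(empty,one)),b,q(empty,one)), U := q(empty,one).
Delete trivial equation empty ≐ empty.
MGU = { X2 := q(tup(b,one,plus(one,tup(tup(plus(b,q(empty,one)),b,q(empty,one)),empty,one))),one), X := tup(b,one,plus(one,tup(tup(plus(b,q(empty,one)),b,q(empty,one)),empty,one))), Z := node(b,tup(plus(b,q(empty,one)),b,q(empty,one))), W := tup(tup(plus(b,q(empty,one)),b,q(empty,one)),empty,one), A := one, N := tup(plus(b,q(empty,one)),b,q(empty,one)), U := q(empty,one), M := q(empty,one) }, so X2 := q(tup(b,one,plus(one,tup(tup(plus(b,q(empty,one)),b,q(empty,one)),empty,one))),one).

q(tup(b,one,plus(one,tup(tup(plus(b,q(empty,one)),b,q(empty,one)),empty,one))),one)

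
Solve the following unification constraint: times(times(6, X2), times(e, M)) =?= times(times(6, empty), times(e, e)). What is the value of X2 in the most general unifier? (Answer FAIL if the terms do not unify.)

empty

Decompose times/2: times(6, X2) =?= times(6, empty),  times(e, M) =?= times(e, e).
Decompose times/2: 6 =?= 6,  X2 =?= empty.
Delete trivial equation 6 =?= 6.
Bind X2 := empty; no other remaining equation mentions X2.
Decompose times/2: e =?= e,  M =?= e.
Delete trivial equation e =?= e.
Bind M := e.
MGU = { X2 -> empty, M -> e }, so X2 -> empty.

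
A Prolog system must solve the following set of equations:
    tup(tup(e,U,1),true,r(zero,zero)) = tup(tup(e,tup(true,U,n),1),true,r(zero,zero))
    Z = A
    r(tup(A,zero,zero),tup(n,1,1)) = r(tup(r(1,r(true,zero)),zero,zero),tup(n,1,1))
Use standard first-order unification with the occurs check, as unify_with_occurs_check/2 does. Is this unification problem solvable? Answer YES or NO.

Decompose tup/3: tup(e,U,1) = tup(e,tup(true,U,n),1),  true = true,  r(zero,zero) = r(zero,zero).
Decompose tup/3: e = e,  U = tup(true,U,n),  1 = 1.
Delete trivial equation e = e.
Occurs check fails: U occurs in tup(true,U,n); the equation U = tup(true,U,n) has no finite solution.

NO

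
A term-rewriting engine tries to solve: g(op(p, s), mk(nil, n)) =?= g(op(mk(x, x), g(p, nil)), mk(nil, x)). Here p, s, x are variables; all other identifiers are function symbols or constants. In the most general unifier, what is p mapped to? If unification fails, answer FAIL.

Decompose g/2: op(p, s) =?= op(mk(x, x), g(p, nil)),  mk(nil, n) =?= mk(nil, x).
Decompose op/2: p =?= mk(x, x),  s =?= g(p, nil).
Bind p := mk(x, x); substituting into the one remaining equation that mentions p gives: s =?= g(mk(x, x), nil).
Bind s := g(mk(x, x), nil); no other remaining equation mentions s.
Decompose mk/2: nil =?= nil,  n =?= x.
Delete trivial equation nil =?= nil.
Bind x := n. Substituting into the earlier bindings gives p := mk(n, n), s := g(mk(n, n), nil).
MGU = { p -> mk(n, n), s -> g(mk(n, n), nil), x -> n }, so p -> mk(n, n).

mk(n, n)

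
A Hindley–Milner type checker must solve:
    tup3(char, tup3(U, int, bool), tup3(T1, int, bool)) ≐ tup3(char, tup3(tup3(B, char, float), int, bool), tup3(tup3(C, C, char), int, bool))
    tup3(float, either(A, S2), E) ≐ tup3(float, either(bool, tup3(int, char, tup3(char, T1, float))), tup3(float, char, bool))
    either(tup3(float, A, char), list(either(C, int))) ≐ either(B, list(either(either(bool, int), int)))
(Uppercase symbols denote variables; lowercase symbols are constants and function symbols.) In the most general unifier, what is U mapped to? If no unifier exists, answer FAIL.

Decompose tup3/3: char ≐ char,  tup3(U, int, bool) ≐ tup3(tup3(B, char, float), int, bool),  tup3(T1, int, bool) ≐ tup3(tup3(C, C, char), int, bool).
Delete trivial equation char ≐ char.
Decompose tup3/3: U ≐ tup3(B, char, float),  int ≐ int,  bool ≐ bool.
Bind U := tup3(B, char, float); no other remaining equation mentions U.
Delete trivial equation int ≐ int.
Delete trivial equation bool ≐ bool.
Decompose tup3/3: T1 ≐ tup3(C, C, char),  int ≐ int,  bool ≐ bool.
Bind T1 := tup3(C, C, char); substituting into the one remaining equation that mentions T1 gives: tup3(float, either(A, S2), E) ≐ tup3(float, either(bool, tup3(int, char, tup3(char, tup3(C, C, char), float))), tup3(float, char, bool)).
Delete trivial equation int ≐ int.
Delete trivial equation bool ≐ bool.
Decompose tup3/3: float ≐ float,  either(A, S2) ≐ either(bool, tup3(int, char, tup3(char, tup3(C, C, char), float))),  E ≐ tup3(float, char, bool).
Delete trivial equation float ≐ float.
Decompose either/2: A ≐ bool,  S2 ≐ tup3(int, char, tup3(char, tup3(C, C, char), float)).
Bind A := bool; substituting into the one remaining equation that mentions A gives: either(tup3(float, bool, char), list(either(C, int))) ≐ either(B, list(either(either(bool, int), int))).
Bind S2 := tup3(int, char, tup3(char, tup3(C, C, char), float)); no other remaining equation mentions S2.
Bind E := tup3(float, char, bool); no other remaining equation mentions E.
Decompose either/2: tup3(float, bool, char) ≐ B,  list(either(C, int)) ≐ list(either(either(bool, int), int)).
Bind B := tup3(float, bool, char); no other remaining equation mentions B. Substituting into the earlier binding gives U := tup3(tup3(float, bool, char), char, float).
Decompose list/1: either(C, int) ≐ either(either(bool, int), int).
Decompose either/2: C ≐ either(bool, int),  int ≐ int.
Bind C := either(bool, int); no other remaining equation mentions C. Substituting into the earlier bindings gives T1 := tup3(either(bool, int), either(bool, int), char), S2 := tup3(int, char, tup3(char, tup3(either(bool, int), either(bool, int), char), float)).
Delete trivial equation int ≐ int.
MGU = { U := tup3(tup3(float, bool, char), char, float), T1 := tup3(either(bool, int), either(bool, int), char), A := bool, S2 := tup3(int, char, tup3(char, tup3(either(bool, int), either(bool, int), char), float)), E := tup3(float, char, bool), B := tup3(float, bool, char), C := either(bool, int) }, so U := tup3(tup3(float, bool, char), char, float).

tup3(tup3(float, bool, char), char, float)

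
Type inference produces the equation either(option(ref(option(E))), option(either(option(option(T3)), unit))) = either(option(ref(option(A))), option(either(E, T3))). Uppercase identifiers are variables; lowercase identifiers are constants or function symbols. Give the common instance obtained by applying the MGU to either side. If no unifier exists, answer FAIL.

Decompose either/2: option(ref(option(E))) = option(ref(option(A))),  option(either(option(option(T3)), unit)) = option(either(E, T3)).
Decompose option/1: ref(option(E)) = ref(option(A)).
Decompose ref/1: option(E) = option(A).
Decompose option/1: E = A.
Bind E := A; substituting into the remaining equation gives: option(either(option(option(T3)), unit)) = option(either(A, T3)).
Decompose option/1: either(option(option(T3)), unit) = either(A, T3).
Decompose either/2: option(option(T3)) = A,  unit = T3.
Bind A := option(option(T3)); no other remaining equation mentions A. Substituting into the earlier binding gives E := option(option(T3)).
Bind T3 := unit. Substituting into the earlier bindings gives E := option(option(unit)), A := option(option(unit)).
Applying the MGU to either side gives either(option(ref(option(option(option(unit))))), option(either(option(option(unit)), unit))).

either(option(ref(option(option(option(unit))))), option(either(option(option(unit)), unit)))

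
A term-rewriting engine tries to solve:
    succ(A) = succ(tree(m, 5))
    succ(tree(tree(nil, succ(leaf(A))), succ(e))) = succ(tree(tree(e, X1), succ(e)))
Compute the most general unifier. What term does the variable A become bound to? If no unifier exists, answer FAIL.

Decompose succ/1: A = tree(m, 5).
Bind A := tree(m, 5); substituting into the remaining equation gives: succ(tree(tree(nil, succ(leaf(tree(m, 5)))), succ(e))) = succ(tree(tree(e, X1), succ(e))).
Decompose succ/1: tree(tree(nil, succ(leaf(tree(m, 5)))), succ(e)) = tree(tree(e, X1), succ(e)).
Decompose tree/2: tree(nil, succ(leaf(tree(m, 5)))) = tree(e, X1),  succ(e) = succ(e).
Decompose tree/2: nil = e,  succ(leaf(tree(m, 5))) = X1.
Clash: constants nil and e differ; no unifier exists.

FAIL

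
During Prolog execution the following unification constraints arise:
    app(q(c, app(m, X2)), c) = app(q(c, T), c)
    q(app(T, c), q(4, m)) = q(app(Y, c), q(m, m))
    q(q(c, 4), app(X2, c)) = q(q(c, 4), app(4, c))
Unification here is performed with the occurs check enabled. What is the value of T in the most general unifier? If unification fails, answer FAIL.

Decompose app/2: q(c, app(m, X2)) = q(c, T),  c = c.
Decompose q/2: c = c,  app(m, X2) = T.
Delete trivial equation c = c.
Bind T := app(m, X2); substituting into the one remaining equation that mentions T gives: q(app(app(m, X2), c), q(4, m)) = q(app(Y, c), q(m, m)).
Delete trivial equation c = c.
Decompose q/2: app(app(m, X2), c) = app(Y, c),  q(4, m) = q(m, m).
Decompose app/2: app(m, X2) = Y,  c = c.
Bind Y := app(m, X2); no other remaining equation mentions Y.
Delete trivial equation c = c.
Decompose q/2: 4 = m,  m = m.
Clash: constants 4 and m differ; no unifier exists.

FAIL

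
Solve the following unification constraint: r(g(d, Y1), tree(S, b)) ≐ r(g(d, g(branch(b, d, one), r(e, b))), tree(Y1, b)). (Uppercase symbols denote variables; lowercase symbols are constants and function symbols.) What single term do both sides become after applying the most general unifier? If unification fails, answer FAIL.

r(g(d, g(branch(b, d, one), r(e, b))), tree(g(branch(b, d, one), r(e, b)), b))

Decompose r/2: g(d, Y1) ≐ g(d, g(branch(b, d, one), r(e, b))),  tree(S, b) ≐ tree(Y1, b).
Decompose g/2: d ≐ d,  Y1 ≐ g(branch(b, d, one), r(e, b)).
Delete trivial equation d ≐ d.
Bind Y1 := g(branch(b, d, one), r(e, b)); substituting into the remaining equation gives: tree(S, b) ≐ tree(g(branch(b, d, one), r(e, b)), b).
Decompose tree/2: S ≐ g(branch(b, d, one), r(e, b)),  b ≐ b.
Bind S := g(branch(b, d, one), r(e, b)); no other remaining equation mentions S.
Delete trivial equation b ≐ b.
Applying the MGU to either side gives r(g(d, g(branch(b, d, one), r(e, b))), tree(g(branch(b, d, one), r(e, b)), b)).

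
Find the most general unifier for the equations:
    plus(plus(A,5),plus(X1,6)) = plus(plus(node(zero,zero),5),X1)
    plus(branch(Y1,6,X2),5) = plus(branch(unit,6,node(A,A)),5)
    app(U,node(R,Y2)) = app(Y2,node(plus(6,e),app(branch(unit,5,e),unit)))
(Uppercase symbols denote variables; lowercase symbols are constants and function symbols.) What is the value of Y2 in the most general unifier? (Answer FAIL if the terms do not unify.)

Decompose plus/2: plus(A,5) = plus(node(zero,zero),5),  plus(X1,6) = X1.
Decompose plus/2: A = node(zero,zero),  5 = 5.
Bind A := node(zero,zero); substituting into the one remaining equation that mentions A gives: plus(branch(Y1,6,X2),5) = plus(branch(unit,6,node(node(zero,zero),node(zero,zero))),5).
Delete trivial equation 5 = 5.
Occurs check fails: X1 occurs in plus(X1,6); the equation X1 = plus(X1,6) has no finite solution.

FAIL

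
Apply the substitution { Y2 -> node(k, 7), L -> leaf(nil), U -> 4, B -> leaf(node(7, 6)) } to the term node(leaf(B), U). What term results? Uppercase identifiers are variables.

node(leaf(leaf(node(7, 6))), 4)

Replace each occurrence of U with 4.
Replace each occurrence of B with leaf(node(7, 6)).
Result: node(leaf(leaf(node(7, 6))), 4).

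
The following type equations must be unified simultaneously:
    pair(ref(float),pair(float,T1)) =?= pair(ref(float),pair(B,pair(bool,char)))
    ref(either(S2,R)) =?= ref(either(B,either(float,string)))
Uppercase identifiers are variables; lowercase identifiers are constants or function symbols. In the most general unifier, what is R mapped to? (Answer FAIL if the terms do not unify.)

either(float,string)

Decompose pair/2: ref(float) =?= ref(float),  pair(float,T1) =?= pair(B,pair(bool,char)).
Delete trivial equation ref(float) =?= ref(float).
Decompose pair/2: float =?= B,  T1 =?= pair(bool,char).
Bind B := float; substituting into the one remaining equation that mentions B gives: ref(either(S2,R)) =?= ref(either(float,either(float,string))).
Bind T1 := pair(bool,char); no other remaining equation mentions T1.
Decompose ref/1: either(S2,R) =?= either(float,either(float,string)).
Decompose either/2: S2 =?= float,  R =?= either(float,string).
Bind S2 := float; no other remaining equation mentions S2.
Bind R := either(float,string).
MGU = { B -> float, T1 -> pair(bool,char), S2 -> float, R -> either(float,string) }, so R -> either(float,string).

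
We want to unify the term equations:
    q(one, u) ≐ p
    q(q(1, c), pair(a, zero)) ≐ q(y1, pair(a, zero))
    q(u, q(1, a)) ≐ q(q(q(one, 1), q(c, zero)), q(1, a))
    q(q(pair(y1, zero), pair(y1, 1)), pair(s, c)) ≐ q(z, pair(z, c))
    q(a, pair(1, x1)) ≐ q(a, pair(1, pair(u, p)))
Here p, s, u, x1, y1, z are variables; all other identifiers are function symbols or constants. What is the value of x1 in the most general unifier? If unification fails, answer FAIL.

Bind p := q(one, u); substituting into the one remaining equation that mentions p gives: q(a, pair(1, x1)) ≐ q(a, pair(1, pair(u, q(one, u)))).
Decompose q/2: q(1, c) ≐ y1,  pair(a, zero) ≐ pair(a, zero).
Bind y1 := q(1, c); substituting into the one remaining equation that mentions y1 gives: q(q(pair(q(1, c), zero), pair(q(1, c), 1)), pair(s, c)) ≐ q(z, pair(z, c)).
Delete trivial equation pair(a, zero) ≐ pair(a, zero).
Decompose q/2: u ≐ q(q(one, 1), q(c, zero)),  q(1, a) ≐ q(1, a).
Bind u := q(q(one, 1), q(c, zero)); substituting into the one remaining equation that mentions u gives: q(a, pair(1, x1)) ≐ q(a, pair(1, pair(q(q(one, 1), q(c, zero)), q(one, q(q(one, 1), q(c, zero)))))). Substituting into the earlier binding gives p := q(one, q(q(one, 1), q(c, zero))).
Delete trivial equation q(1, a) ≐ q(1, a).
Decompose q/2: q(pair(q(1, c), zero), pair(q(1, c), 1)) ≐ z,  pair(s, c) ≐ pair(z, c).
Bind z := q(pair(q(1, c), zero), pair(q(1, c), 1)); substituting into the one remaining equation that mentions z gives: pair(s, c) ≐ pair(q(pair(q(1, c), zero), pair(q(1, c), 1)), c).
Decompose pair/2: s ≐ q(pair(q(1, c), zero), pair(q(1, c), 1)),  c ≐ c.
Bind s := q(pair(q(1, c), zero), pair(q(1, c), 1)); no other remaining equation mentions s.
Delete trivial equation c ≐ c.
Decompose q/2: a ≐ a,  pair(1, x1) ≐ pair(1, pair(q(q(one, 1), q(c, zero)), q(one, q(q(one, 1), q(c, zero))))).
Delete trivial equation a ≐ a.
Decompose pair/2: 1 ≐ 1,  x1 ≐ pair(q(q(one, 1), q(c, zero)), q(one, q(q(one, 1), q(c, zero)))).
Delete trivial equation 1 ≐ 1.
Bind x1 := pair(q(q(one, 1), q(c, zero)), q(one, q(q(one, 1), q(c, zero)))).
MGU = { p -> q(one, q(q(one, 1), q(c, zero))), y1 -> q(1, c), u -> q(q(one, 1), q(c, zero)), z -> q(pair(q(1, c), zero), pair(q(1, c), 1)), s -> q(pair(q(1, c), zero), pair(q(1, c), 1)), x1 -> pair(q(q(one, 1), q(c, zero)), q(one, q(q(one, 1), q(c, zero)))) }, so x1 -> pair(q(q(one, 1), q(c, zero)), q(one, q(q(one, 1), q(c, zero)))).

pair(q(q(one, 1), q(c, zero)), q(one, q(q(one, 1), q(c, zero))))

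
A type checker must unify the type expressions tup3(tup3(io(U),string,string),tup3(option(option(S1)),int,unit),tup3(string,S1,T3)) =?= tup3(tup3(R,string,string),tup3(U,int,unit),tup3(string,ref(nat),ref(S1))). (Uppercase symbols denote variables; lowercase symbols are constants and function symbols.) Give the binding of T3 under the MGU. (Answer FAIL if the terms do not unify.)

ref(ref(nat))

Decompose tup3/3: tup3(io(U),string,string) =?= tup3(R,string,string),  tup3(option(option(S1)),int,unit) =?= tup3(U,int,unit),  tup3(string,S1,T3) =?= tup3(string,ref(nat),ref(S1)).
Decompose tup3/3: io(U) =?= R,  string =?= string,  string =?= string.
Bind R := io(U); no other remaining equation mentions R.
Delete trivial equation string =?= string.
Delete trivial equation string =?= string.
Decompose tup3/3: option(option(S1)) =?= U,  int =?= int,  unit =?= unit.
Bind U := option(option(S1)); no other remaining equation mentions U. Substituting into the earlier binding gives R := io(option(option(S1))).
Delete trivial equation int =?= int.
Delete trivial equation unit =?= unit.
Decompose tup3/3: string =?= string,  S1 =?= ref(nat),  T3 =?= ref(S1).
Delete trivial equation string =?= string.
Bind S1 := ref(nat); substituting into the remaining equation gives: T3 =?= ref(ref(nat)). Substituting into the earlier bindings gives R := io(option(option(ref(nat)))), U := option(option(ref(nat))).
Bind T3 := ref(ref(nat)).
MGU = { R := io(option(option(ref(nat)))), U := option(option(ref(nat))), S1 := ref(nat), T3 := ref(ref(nat)) }, so T3 := ref(ref(nat)).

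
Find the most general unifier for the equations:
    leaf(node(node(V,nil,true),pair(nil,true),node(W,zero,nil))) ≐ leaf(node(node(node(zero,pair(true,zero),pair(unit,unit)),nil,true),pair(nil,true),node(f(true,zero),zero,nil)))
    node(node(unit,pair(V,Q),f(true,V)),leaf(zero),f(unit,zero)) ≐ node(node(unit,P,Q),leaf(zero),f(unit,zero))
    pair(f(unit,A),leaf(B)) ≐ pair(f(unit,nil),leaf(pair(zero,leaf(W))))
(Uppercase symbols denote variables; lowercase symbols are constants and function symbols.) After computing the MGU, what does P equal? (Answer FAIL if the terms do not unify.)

pair(node(zero,pair(true,zero),pair(unit,unit)),f(true,node(zero,pair(true,zero),pair(unit,unit))))

Decompose leaf/1: node(node(V,nil,true),pair(nil,true),node(W,zero,nil)) ≐ node(node(node(zero,pair(true,zero),pair(unit,unit)),nil,true),pair(nil,true),node(f(true,zero),zero,nil)).
Decompose node/3: node(V,nil,true) ≐ node(node(zero,pair(true,zero),pair(unit,unit)),nil,true),  pair(nil,true) ≐ pair(nil,true),  node(W,zero,nil) ≐ node(f(true,zero),zero,nil).
Decompose node/3: V ≐ node(zero,pair(true,zero),pair(unit,unit)),  nil ≐ nil,  true ≐ true.
Bind V := node(zero,pair(true,zero),pair(unit,unit)); substituting into the one remaining equation that mentions V gives: node(node(unit,pair(node(zero,pair(true,zero),pair(unit,unit)),Q),f(true,node(zero,pair(true,zero),pair(unit,unit)))),leaf(zero),f(unit,zero)) ≐ node(node(unit,P,Q),leaf(zero),f(unit,zero)).
Delete trivial equation nil ≐ nil.
Delete trivial equation true ≐ true.
Delete trivial equation pair(nil,true) ≐ pair(nil,true).
Decompose node/3: W ≐ f(true,zero),  zero ≐ zero,  nil ≐ nil.
Bind W := f(true,zero); substituting into the one remaining equation that mentions W gives: pair(f(unit,A),leaf(B)) ≐ pair(f(unit,nil),leaf(pair(zero,leaf(f(true,zero))))).
Delete trivial equation zero ≐ zero.
Delete trivial equation nil ≐ nil.
Decompose node/3: node(unit,pair(node(zero,pair(true,zero),pair(unit,unit)),Q),f(true,node(zero,pair(true,zero),pair(unit,unit)))) ≐ node(unit,P,Q),  leaf(zero) ≐ leaf(zero),  f(unit,zero) ≐ f(unit,zero).
Decompose node/3: unit ≐ unit,  pair(node(zero,pair(true,zero),pair(unit,unit)),Q) ≐ P,  f(true,node(zero,pair(true,zero),pair(unit,unit))) ≐ Q.
Delete trivial equation unit ≐ unit.
Bind P := pair(node(zero,pair(true,zero),pair(unit,unit)),Q); no other remaining equation mentions P.
Bind Q := f(true,node(zero,pair(true,zero),pair(unit,unit))); no other remaining equation mentions Q. Substituting into the earlier binding gives P := pair(node(zero,pair(true,zero),pair(unit,unit)),f(true,node(zero,pair(true,zero),pair(unit,unit)))).
Delete trivial equation leaf(zero) ≐ leaf(zero).
Delete trivial equation f(unit,zero) ≐ f(unit,zero).
Decompose pair/2: f(unit,A) ≐ f(unit,nil),  leaf(B) ≐ leaf(pair(zero,leaf(f(true,zero)))).
Decompose f/2: unit ≐ unit,  A ≐ nil.
Delete trivial equation unit ≐ unit.
Bind A := nil; no other remaining equation mentions A.
Decompose leaf/1: B ≐ pair(zero,leaf(f(true,zero))).
Bind B := pair(zero,leaf(f(true,zero))).
MGU = { V -> node(zero,pair(true,zero),pair(unit,unit)), W -> f(true,zero), P -> pair(node(zero,pair(true,zero),pair(unit,unit)),f(true,node(zero,pair(true,zero),pair(unit,unit)))), Q -> f(true,node(zero,pair(true,zero),pair(unit,unit))), A -> nil, B -> pair(zero,leaf(f(true,zero))) }, so P -> pair(node(zero,pair(true,zero),pair(unit,unit)),f(true,node(zero,pair(true,zero),pair(unit,unit)))).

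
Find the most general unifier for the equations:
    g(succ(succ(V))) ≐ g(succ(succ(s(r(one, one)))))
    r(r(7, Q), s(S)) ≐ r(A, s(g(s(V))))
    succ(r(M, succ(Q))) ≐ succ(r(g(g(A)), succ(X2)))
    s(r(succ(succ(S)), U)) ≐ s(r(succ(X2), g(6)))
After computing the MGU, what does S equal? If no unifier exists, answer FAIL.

g(s(s(r(one, one))))

Decompose g/1: succ(succ(V)) ≐ succ(succ(s(r(one, one)))).
Decompose succ/1: succ(V) ≐ succ(s(r(one, one))).
Decompose succ/1: V ≐ s(r(one, one)).
Bind V := s(r(one, one)); substituting into the one remaining equation that mentions V gives: r(r(7, Q), s(S)) ≐ r(A, s(g(s(s(r(one, one)))))).
Decompose r/2: r(7, Q) ≐ A,  s(S) ≐ s(g(s(s(r(one, one))))).
Bind A := r(7, Q); substituting into the one remaining equation that mentions A gives: succ(r(M, succ(Q))) ≐ succ(r(g(g(r(7, Q))), succ(X2))).
Decompose s/1: S ≐ g(s(s(r(one, one)))).
Bind S := g(s(s(r(one, one)))); substituting into the one remaining equation that mentions S gives: s(r(succ(succ(g(s(s(r(one, one)))))), U)) ≐ s(r(succ(X2), g(6))).
Decompose succ/1: r(M, succ(Q)) ≐ r(g(g(r(7, Q))), succ(X2)).
Decompose r/2: M ≐ g(g(r(7, Q))),  succ(Q) ≐ succ(X2).
Bind M := g(g(r(7, Q))); no other remaining equation mentions M.
Decompose succ/1: Q ≐ X2.
Bind Q := X2; no other remaining equation mentions Q. Substituting into the earlier bindings gives A := r(7, X2), M := g(g(r(7, X2))).
Decompose s/1: r(succ(succ(g(s(s(r(one, one)))))), U) ≐ r(succ(X2), g(6)).
Decompose r/2: succ(succ(g(s(s(r(one, one)))))) ≐ succ(X2),  U ≐ g(6).
Decompose succ/1: succ(g(s(s(r(one, one))))) ≐ X2.
Bind X2 := succ(g(s(s(r(one, one))))); no other remaining equation mentions X2. Substituting into the earlier bindings gives A := r(7, succ(g(s(s(r(one, one)))))), M := g(g(r(7, succ(g(s(s(r(one, one)))))))), Q := succ(g(s(s(r(one, one))))).
Bind U := g(6).
MGU = { V -> s(r(one, one)), A -> r(7, succ(g(s(s(r(one, one)))))), S -> g(s(s(r(one, one)))), M -> g(g(r(7, succ(g(s(s(r(one, one)))))))), Q -> succ(g(s(s(r(one, one))))), X2 -> succ(g(s(s(r(one, one))))), U -> g(6) }, so S -> g(s(s(r(one, one)))).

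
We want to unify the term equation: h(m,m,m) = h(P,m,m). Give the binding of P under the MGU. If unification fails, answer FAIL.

m

Decompose h/3: m = P,  m = m,  m = m.
Bind P := m; no other remaining equation mentions P.
Delete trivial equation m = m.
Delete trivial equation m = m.
MGU = { P ↦ m }, so P ↦ m.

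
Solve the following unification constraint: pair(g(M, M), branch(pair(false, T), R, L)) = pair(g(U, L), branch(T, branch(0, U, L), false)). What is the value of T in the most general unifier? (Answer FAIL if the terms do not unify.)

Decompose pair/2: g(M, M) = g(U, L),  branch(pair(false, T), R, L) = branch(T, branch(0, U, L), false).
Decompose g/2: M = U,  M = L.
Bind M := U; substituting into the one remaining equation that mentions M gives: U = L.
Bind U := L; substituting into the remaining equation gives: branch(pair(false, T), R, L) = branch(T, branch(0, L, L), false). Substituting into the earlier binding gives M := L.
Decompose branch/3: pair(false, T) = T,  R = branch(0, L, L),  L = false.
Occurs check fails: T occurs in pair(false, T); the equation T = pair(false, T) has no finite solution.

FAIL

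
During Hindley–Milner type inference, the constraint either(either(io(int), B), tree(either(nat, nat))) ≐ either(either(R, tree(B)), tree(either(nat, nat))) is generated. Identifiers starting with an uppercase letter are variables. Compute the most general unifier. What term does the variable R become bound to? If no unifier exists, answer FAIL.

Decompose either/2: either(io(int), B) ≐ either(R, tree(B)),  tree(either(nat, nat)) ≐ tree(either(nat, nat)).
Decompose either/2: io(int) ≐ R,  B ≐ tree(B).
Bind R := io(int); no other remaining equation mentions R.
Occurs check fails: B occurs in tree(B); the equation B ≐ tree(B) has no finite solution.

FAIL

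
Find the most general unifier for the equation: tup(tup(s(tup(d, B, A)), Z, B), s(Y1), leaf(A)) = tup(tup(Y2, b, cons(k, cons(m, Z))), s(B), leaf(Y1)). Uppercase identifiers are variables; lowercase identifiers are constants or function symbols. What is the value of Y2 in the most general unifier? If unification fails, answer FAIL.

s(tup(d, cons(k, cons(m, b)), cons(k, cons(m, b))))

Decompose tup/3: tup(s(tup(d, B, A)), Z, B) = tup(Y2, b, cons(k, cons(m, Z))),  s(Y1) = s(B),  leaf(A) = leaf(Y1).
Decompose tup/3: s(tup(d, B, A)) = Y2,  Z = b,  B = cons(k, cons(m, Z)).
Bind Y2 := s(tup(d, B, A)); no other remaining equation mentions Y2.
Bind Z := b; substituting into the one remaining equation that mentions Z gives: B = cons(k, cons(m, b)).
Bind B := cons(k, cons(m, b)); substituting into the one remaining equation that mentions B gives: s(Y1) = s(cons(k, cons(m, b))). Substituting into the earlier binding gives Y2 := s(tup(d, cons(k, cons(m, b)), A)).
Decompose s/1: Y1 = cons(k, cons(m, b)).
Bind Y1 := cons(k, cons(m, b)); substituting into the remaining equation gives: leaf(A) = leaf(cons(k, cons(m, b))).
Decompose leaf/1: A = cons(k, cons(m, b)).
Bind A := cons(k, cons(m, b)). Substituting into the earlier binding gives Y2 := s(tup(d, cons(k, cons(m, b)), cons(k, cons(m, b)))).
MGU = { Y2 ↦ s(tup(d, cons(k, cons(m, b)), cons(k, cons(m, b)))), Z ↦ b, B ↦ cons(k, cons(m, b)), Y1 ↦ cons(k, cons(m, b)), A ↦ cons(k, cons(m, b)) }, so Y2 ↦ s(tup(d, cons(k, cons(m, b)), cons(k, cons(m, b)))).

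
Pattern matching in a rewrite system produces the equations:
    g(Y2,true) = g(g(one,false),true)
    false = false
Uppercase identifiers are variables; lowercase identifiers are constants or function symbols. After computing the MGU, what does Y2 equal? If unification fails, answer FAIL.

Decompose g/2: Y2 = g(one,false),  true = true.
Bind Y2 := g(one,false); no other remaining equation mentions Y2.
Delete trivial equation true = true.
Delete trivial equation false = false.
MGU = { Y2 := g(one,false) }, so Y2 := g(one,false).

g(one,false)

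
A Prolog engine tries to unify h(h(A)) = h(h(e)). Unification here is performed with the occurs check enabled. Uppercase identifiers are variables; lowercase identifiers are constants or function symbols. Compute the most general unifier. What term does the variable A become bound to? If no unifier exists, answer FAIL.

Decompose h/1: h(A) = h(e).
Decompose h/1: A = e.
Bind A := e.
MGU = { A = e }, so A = e.

e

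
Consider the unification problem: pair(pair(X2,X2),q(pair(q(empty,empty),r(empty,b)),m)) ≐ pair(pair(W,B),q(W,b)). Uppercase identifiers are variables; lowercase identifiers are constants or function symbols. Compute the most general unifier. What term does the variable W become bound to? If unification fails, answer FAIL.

Decompose pair/2: pair(X2,X2) ≐ pair(W,B),  q(pair(q(empty,empty),r(empty,b)),m) ≐ q(W,b).
Decompose pair/2: X2 ≐ W,  X2 ≐ B.
Bind X2 := W; substituting into the one remaining equation that mentions X2 gives: W ≐ B.
Bind W := B; substituting into the remaining equation gives: q(pair(q(empty,empty),r(empty,b)),m) ≐ q(B,b). Substituting into the earlier binding gives X2 := B.
Decompose q/2: pair(q(empty,empty),r(empty,b)) ≐ B,  m ≐ b.
Bind B := pair(q(empty,empty),r(empty,b)); no other remaining equation mentions B. Substituting into the earlier bindings gives X2 := pair(q(empty,empty),r(empty,b)), W := pair(q(empty,empty),r(empty,b)).
Clash: constants m and b differ; no unifier exists.

FAIL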